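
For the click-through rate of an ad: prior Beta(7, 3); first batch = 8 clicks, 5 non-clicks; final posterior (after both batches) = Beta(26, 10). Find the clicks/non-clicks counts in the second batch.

11 clicks and 2 non-clicks

Because Beta–binomial updating is additive in the counts, the combined data contributed (α_post−α_prior, β_post−β_prior) successes and failures.
Total across both batches: 26−7=19 clicks, 10−3=7 non-clicks.
Subtract the first batch: 19−8=11 clicks and 7−5=2 non-clicks.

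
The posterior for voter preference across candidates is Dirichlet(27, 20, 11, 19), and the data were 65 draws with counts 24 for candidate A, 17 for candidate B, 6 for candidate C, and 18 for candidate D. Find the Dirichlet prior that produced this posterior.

For a Dirichlet(α) prior with multinomial counts c, the posterior is Dirichlet(α + c) componentwise.
Subtract each count from the matching posterior parameter: 27−24=3, 20−17=3, 11−6=5, 19−18=1.

Dirichlet(3, 3, 5, 1)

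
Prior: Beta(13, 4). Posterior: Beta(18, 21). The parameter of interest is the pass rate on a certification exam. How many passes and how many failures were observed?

Beta is conjugate to the binomial likelihood: posterior = Beta(α+s, β+f).
So s = 18 − 13 = 5 and f = 21 − 4 = 17.

5 passes and 17 failures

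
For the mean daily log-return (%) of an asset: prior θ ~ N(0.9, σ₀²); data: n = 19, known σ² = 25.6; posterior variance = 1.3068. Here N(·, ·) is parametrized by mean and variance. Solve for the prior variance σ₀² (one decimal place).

σ₀² = 43.4

For the Normal–Normal model with known σ², precisions add: τ_n = τ₀ + n/σ².
So 1/σ₀² = 1/1.3068 − 19/25.6 = 0.765228 − 0.742188 = 0.023040.
Hence σ₀² = 1/0.023040 ≈ 43.4.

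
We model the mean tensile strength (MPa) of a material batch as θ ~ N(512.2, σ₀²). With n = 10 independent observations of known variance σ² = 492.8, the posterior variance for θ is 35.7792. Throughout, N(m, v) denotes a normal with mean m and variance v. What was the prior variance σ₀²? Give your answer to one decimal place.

σ₀² = 130.6

Posterior precision equals prior precision plus data precision: 1/σ_n² = 1/σ₀² + n/σ².
So 1/σ₀² = 1/35.7792 − 10/492.8 = 0.027949 − 0.020292 = 0.007657.
Hence σ₀² = 1/0.007657 ≈ 130.6.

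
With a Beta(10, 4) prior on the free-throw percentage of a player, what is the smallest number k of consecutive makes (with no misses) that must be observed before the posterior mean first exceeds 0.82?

k = 9

After k makes and 0 misses the posterior is Beta(10+k, 4), with mean (10+k)/(10+4+k).
Set (10+k)/(14+k) > 0.82 and solve: k > (0.82·14 − 10)/(1 − 0.82) = 8.222.
The smallest integer exceeding 8.222 is 9, and checking k=9: (19)/(23) = 0.8261 > 0.82.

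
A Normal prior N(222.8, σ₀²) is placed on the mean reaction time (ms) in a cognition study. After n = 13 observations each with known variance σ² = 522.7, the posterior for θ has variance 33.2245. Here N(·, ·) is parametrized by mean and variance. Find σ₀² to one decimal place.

σ₀² = 191.3

For the Normal–Normal model with known σ², precisions add: τ_n = τ₀ + n/σ².
So 1/σ₀² = 1/33.2245 − 13/522.7 = 0.030098 − 0.024871 = 0.005227.
Hence σ₀² = 1/0.005227 ≈ 191.3.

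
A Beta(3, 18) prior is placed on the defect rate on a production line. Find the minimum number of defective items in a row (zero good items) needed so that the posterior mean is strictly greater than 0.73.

After k defective items and 0 good items the posterior is Beta(3+k, 18), with mean (3+k)/(3+18+k).
Set (3+k)/(21+k) > 0.73 and solve: k > (0.73·21 − 3)/(1 − 0.73) = 45.667.
The smallest integer exceeding 45.667 is 46, and checking k=46: (49)/(67) = 0.7313 > 0.73.

k = 46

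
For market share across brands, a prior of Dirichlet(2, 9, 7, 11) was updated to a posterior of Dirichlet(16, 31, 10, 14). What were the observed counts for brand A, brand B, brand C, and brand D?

counts (14, 22, 3, 3)

For a Dirichlet(α) prior with multinomial counts c, the posterior is Dirichlet(α + c) componentwise.
Counts are posterior − prior componentwise: 16−2=14, 31−9=22, 10−7=3, 14−11=3.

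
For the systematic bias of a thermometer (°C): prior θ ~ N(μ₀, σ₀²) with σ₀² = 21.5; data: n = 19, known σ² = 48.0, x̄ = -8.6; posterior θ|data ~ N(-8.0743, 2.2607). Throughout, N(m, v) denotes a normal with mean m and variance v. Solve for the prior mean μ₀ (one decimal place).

μ₀ = -3.6

The posterior mean is a precision-weighted average: μ_n = (τ₀μ₀ + τ_data·x̄)/(τ₀+τ_data), with τ₀=1/σ₀² and τ_data=n/σ².
Here τ₀ = 1/21.5 = 0.046512 and τ_data = 19/48.0 = 0.395833, so τ_n = 0.442345.
Rearranging for μ₀: μ₀ = (μ_n·τ_n − τ_data·x̄)/τ₀ = (-8.0743·0.442345 − 0.395833·-8.6) / 0.046512 = -0.167462/0.046512 ≈ -3.6.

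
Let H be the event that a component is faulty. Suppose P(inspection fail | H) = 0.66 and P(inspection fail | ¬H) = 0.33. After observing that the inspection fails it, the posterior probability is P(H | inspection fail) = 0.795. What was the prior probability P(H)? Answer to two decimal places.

P(H) = 0.66

Bayes' rule in odds form gives O(H|E) = O(H)·[P(E|H)/P(E|¬H)], hence O(H) = O(H|E)/LR.
Posterior odds = 0.795/(1−0.795) = 3.8780. LR = 0.66/0.33 = 2.0000.
Prior odds = 3.8780/2.0000 = 1.9390, so P(H) = 1.9390/(1+1.9390) ≈ 0.66.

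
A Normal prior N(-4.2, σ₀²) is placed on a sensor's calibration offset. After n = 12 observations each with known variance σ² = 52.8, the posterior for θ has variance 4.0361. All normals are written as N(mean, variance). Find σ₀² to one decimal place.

Posterior precision equals prior precision plus data precision: 1/σ_n² = 1/σ₀² + n/σ².
So 1/σ₀² = 1/4.0361 − 12/52.8 = 0.247764 − 0.227273 = 0.020491.
Hence σ₀² = 1/0.020491 ≈ 48.8.

σ₀² = 48.8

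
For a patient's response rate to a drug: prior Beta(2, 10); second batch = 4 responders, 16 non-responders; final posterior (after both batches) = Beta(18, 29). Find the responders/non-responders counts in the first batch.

Because Beta–binomial updating is additive in the counts, the combined data contributed (α_post−α_prior, β_post−β_prior) successes and failures.
Total across both batches: 18−2=16 responders, 29−10=19 non-responders.
Subtract the second batch: 16−4=12 responders and 19−16=3 non-responders.

12 responders and 3 non-responders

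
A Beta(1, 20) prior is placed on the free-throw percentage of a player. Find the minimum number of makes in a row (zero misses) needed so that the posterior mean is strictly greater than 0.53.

k = 22

After k makes and 0 misses the posterior is Beta(1+k, 20), with mean (1+k)/(1+20+k).
Set (1+k)/(21+k) > 0.53 and solve: k > (0.53·21 − 1)/(1 − 0.53) = 21.553.
The smallest integer exceeding 21.553 is 22.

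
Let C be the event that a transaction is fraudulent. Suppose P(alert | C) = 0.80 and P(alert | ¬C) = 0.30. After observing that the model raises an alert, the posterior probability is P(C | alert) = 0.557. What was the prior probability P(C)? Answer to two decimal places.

In odds form, posterior odds = prior odds × likelihood ratio, so prior odds = posterior odds ÷ LR.
Posterior odds = 0.557/(1−0.557) = 1.2573. LR = 0.80/0.30 = 2.6667.
Prior odds = 1.2573/2.6667 = 0.4715, so P(C) = 0.4715/(1+0.4715) ≈ 0.32.

P(C) = 0.32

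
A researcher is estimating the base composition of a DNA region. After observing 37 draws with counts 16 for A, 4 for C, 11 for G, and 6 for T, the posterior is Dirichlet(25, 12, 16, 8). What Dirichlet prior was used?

Dirichlet(9, 8, 5, 2)

For a Dirichlet(α) prior with multinomial counts c, the posterior is Dirichlet(α + c) componentwise.
Subtract each count from the matching posterior parameter: 25−16=9, 12−4=8, 16−11=5, 8−6=2.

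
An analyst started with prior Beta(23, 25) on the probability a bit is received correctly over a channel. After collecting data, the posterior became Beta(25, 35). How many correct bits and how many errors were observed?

A Beta(α, β) prior with s successes and f failures in binomial data gives a Beta(α+s, β+f) posterior.
Match parameters: s=25−23=2, f=35−25=10.

2 correct bits and 10 errors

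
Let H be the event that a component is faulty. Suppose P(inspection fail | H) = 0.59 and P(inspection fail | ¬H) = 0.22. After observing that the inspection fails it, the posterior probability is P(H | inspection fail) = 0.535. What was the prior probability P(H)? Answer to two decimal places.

P(H) = 0.30

Bayes' rule in odds form gives O(H|E) = O(H)·[P(E|H)/P(E|¬H)], hence O(H) = O(H|E)/LR.
Posterior odds = 0.535/(1−0.535) = 1.1505. LR = 0.59/0.22 = 2.6818.
Prior odds = 1.1505/2.6818 = 0.4290, so P(H) = 0.4290/(1+0.4290) ≈ 0.30.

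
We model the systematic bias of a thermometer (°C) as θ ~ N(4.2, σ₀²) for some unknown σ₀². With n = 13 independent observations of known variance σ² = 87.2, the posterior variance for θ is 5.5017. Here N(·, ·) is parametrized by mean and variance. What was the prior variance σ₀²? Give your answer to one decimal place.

Posterior precision equals prior precision plus data precision: 1/σ_n² = 1/σ₀² + n/σ².
So 1/σ₀² = 1/5.5017 − 13/87.2 = 0.181762 − 0.149083 = 0.032679.
Hence σ₀² = 1/0.032679 ≈ 30.6.

σ₀² = 30.6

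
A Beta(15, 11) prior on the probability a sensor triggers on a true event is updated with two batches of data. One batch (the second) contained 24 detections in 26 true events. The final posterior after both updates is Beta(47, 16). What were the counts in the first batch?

8 detections and 3 misses

Sequential conjugate updates are equivalent to a single update on the pooled data, so total successes = posterior α − prior α and total failures = posterior β − prior β.
Total across both batches: 47−15=32 detections, 16−11=5 misses.
Subtract the second batch: 32−24=8 detections and 5−2=3 misses.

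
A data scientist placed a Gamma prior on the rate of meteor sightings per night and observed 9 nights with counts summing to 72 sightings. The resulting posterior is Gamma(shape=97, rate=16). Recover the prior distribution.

Gamma–Poisson conjugacy: posterior shape = α + Σxᵢ, posterior rate = β + n.
So α = 97 − 72 = 25 and β = 16 − 9 = 7.

Gamma(shape=25, rate=7)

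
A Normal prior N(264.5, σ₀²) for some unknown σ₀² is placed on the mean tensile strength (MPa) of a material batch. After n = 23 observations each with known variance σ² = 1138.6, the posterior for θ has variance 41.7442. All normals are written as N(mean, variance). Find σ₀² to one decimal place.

Posterior precision equals prior precision plus data precision: 1/σ_n² = 1/σ₀² + n/σ².
So 1/σ₀² = 1/41.7442 − 23/1138.6 = 0.023955 − 0.020200 = 0.003755.
Hence σ₀² = 1/0.003755 ≈ 266.3.

σ₀² = 266.3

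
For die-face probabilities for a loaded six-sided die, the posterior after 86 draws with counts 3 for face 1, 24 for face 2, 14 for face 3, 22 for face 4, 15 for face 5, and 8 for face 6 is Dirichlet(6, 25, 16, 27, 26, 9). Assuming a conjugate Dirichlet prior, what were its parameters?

Dirichlet(3, 1, 2, 5, 11, 1)

For a Dirichlet(α) prior with multinomial counts c, the posterior is Dirichlet(α + c) componentwise.
Subtract each count from the matching posterior parameter: 6−3=3, 25−24=1, 16−14=2, 27−22=5, 26−15=11, 9−8=1.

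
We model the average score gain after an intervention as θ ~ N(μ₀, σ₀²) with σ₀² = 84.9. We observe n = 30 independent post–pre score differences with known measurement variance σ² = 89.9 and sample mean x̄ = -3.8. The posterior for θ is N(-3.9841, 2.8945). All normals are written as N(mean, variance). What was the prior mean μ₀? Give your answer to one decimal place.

μ₀ = -9.2

The posterior mean is a precision-weighted average: μ_n = (τ₀μ₀ + τ_data·x̄)/(τ₀+τ_data), with τ₀=1/σ₀² and τ_data=n/σ².
Here τ₀ = 1/84.9 = 0.011779 and τ_data = 30/89.9 = 0.333704, so τ_n = 0.345483.
Rearranging for μ₀: μ₀ = (μ_n·τ_n − τ_data·x̄)/τ₀ = (-3.9841·0.345483 − 0.333704·-3.8) / 0.011779 = -0.108364/0.011779 ≈ -9.2.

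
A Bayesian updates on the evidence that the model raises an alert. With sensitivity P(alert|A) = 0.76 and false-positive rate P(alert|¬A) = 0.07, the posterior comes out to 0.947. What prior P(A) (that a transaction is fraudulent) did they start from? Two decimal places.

Bayes' rule in odds form gives O(A|E) = O(A)·[P(E|A)/P(E|¬A)], hence O(A) = O(A|E)/LR.
Posterior odds = 0.947/(1−0.947) = 17.8679. LR = 0.76/0.07 = 10.8571.
Prior odds = 17.8679/10.8571 = 1.6457, so P(A) = 1.6457/(1+1.6457) ≈ 0.62.

P(A) = 0.62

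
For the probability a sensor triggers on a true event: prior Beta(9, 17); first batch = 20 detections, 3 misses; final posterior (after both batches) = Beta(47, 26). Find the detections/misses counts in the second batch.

Sequential conjugate updates are equivalent to a single update on the pooled data, so total successes = posterior α − prior α and total failures = posterior β − prior β.
Total across both batches: 47−9=38 detections, 26−17=9 misses.
Subtract the first batch: 38−20=18 detections and 9−3=6 misses.

18 detections and 6 misses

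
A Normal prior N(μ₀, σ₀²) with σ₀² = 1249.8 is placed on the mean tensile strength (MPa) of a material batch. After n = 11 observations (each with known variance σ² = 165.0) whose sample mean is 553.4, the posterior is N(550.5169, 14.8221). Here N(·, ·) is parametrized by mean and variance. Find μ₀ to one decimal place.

With known observation variance, the Normal–Normal posterior has precision τ_n = τ₀ + n/σ² and mean μ_n = (τ₀μ₀ + (n/σ²)x̄)/τ_n.
Here τ₀ = 1/1249.8 = 0.000800 and τ_data = 11/165.0 = 0.066667, so τ_n = 0.067467.
Rearranging for μ₀: μ₀ = (μ_n·τ_n − τ_data·x̄)/τ₀ = (550.5169·0.067467 − 0.066667·553.4) / 0.000800 = 0.248206/0.000800 ≈ 310.3.

μ₀ = 310.3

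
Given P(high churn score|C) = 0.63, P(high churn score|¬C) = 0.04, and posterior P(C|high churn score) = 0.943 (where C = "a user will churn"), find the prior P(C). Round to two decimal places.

P(C) = 0.51

In odds form, posterior odds = prior odds × likelihood ratio, so prior odds = posterior odds ÷ LR.
Posterior odds = 0.943/(1−0.943) = 16.5439. LR = 0.63/0.04 = 15.7500.
Prior odds = 16.5439/15.7500 = 1.0504, so P(C) = 1.0504/(1+1.0504) ≈ 0.51.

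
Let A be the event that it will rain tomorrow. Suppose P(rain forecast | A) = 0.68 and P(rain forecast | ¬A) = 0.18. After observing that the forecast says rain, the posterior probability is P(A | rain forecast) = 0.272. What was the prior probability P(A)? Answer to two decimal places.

In odds form, posterior odds = prior odds × likelihood ratio, so prior odds = posterior odds ÷ LR.
Posterior odds = 0.272/(1−0.272) = 0.3736. LR = 0.68/0.18 = 3.7778.
Prior odds = 0.3736/3.7778 = 0.0989, so P(A) = 0.0989/(1+0.0989) ≈ 0.09.

P(A) = 0.09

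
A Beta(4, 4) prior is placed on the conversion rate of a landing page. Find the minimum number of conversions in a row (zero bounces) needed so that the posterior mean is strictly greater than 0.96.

k = 93

After k conversions and 0 bounces the posterior is Beta(4+k, 4), with mean (4+k)/(4+4+k).
Set (4+k)/(8+k) > 0.96 and solve: k > (0.96·8 − 4)/(1 − 0.96) = 92.000.
The smallest integer exceeding 92.000 is 93.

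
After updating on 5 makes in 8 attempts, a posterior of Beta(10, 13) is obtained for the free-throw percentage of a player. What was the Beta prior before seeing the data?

Under Beta–binomial conjugacy the posterior parameters are (a+s, b+f).
So a = 10 − 5 = 5 and b = 13 − 3 = 10.

Beta(5, 10)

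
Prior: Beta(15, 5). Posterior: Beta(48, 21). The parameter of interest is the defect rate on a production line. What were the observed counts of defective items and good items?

Under Beta–binomial conjugacy the posterior parameters are (a+s, b+f).
Match parameters: s=48−15=33, f=21−5=16.

33 defective items and 16 good items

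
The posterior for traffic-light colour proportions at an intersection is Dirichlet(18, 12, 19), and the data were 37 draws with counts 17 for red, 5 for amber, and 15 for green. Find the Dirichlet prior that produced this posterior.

For a Dirichlet(α) prior with multinomial counts c, the posterior is Dirichlet(α + c) componentwise.
Subtract each count from the matching posterior parameter: 18−17=1, 12−5=7, 19−15=4.

Dirichlet(1, 7, 4)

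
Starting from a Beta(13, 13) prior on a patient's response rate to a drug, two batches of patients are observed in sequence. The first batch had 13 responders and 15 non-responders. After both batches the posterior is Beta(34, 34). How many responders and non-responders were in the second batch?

8 responders and 6 non-responders

Because Beta–binomial updating is additive in the counts, the combined data contributed (α_post−α_prior, β_post−β_prior) successes and failures.
Total across both batches: 34−13=21 responders, 34−13=21 non-responders.
Subtract the first batch: 21−13=8 responders and 21−15=6 non-responders.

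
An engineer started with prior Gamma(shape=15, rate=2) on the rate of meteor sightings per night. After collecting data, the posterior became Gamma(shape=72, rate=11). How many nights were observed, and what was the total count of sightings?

n = 9 nights with total 57 sightings

Gamma–Poisson conjugacy: posterior shape = α + Σxᵢ, posterior rate = β + n.
Matching: Σxᵢ = 72 − 15 = 57 and n = 11 − 2 = 9.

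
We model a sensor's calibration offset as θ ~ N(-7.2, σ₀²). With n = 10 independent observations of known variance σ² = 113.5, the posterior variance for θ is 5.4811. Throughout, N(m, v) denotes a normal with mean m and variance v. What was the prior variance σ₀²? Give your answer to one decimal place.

Posterior precision equals prior precision plus data precision: 1/σ_n² = 1/σ₀² + n/σ².
So 1/σ₀² = 1/5.4811 − 10/113.5 = 0.182445 − 0.088106 = 0.094339.
Hence σ₀² = 1/0.094339 ≈ 10.6.

σ₀² = 10.6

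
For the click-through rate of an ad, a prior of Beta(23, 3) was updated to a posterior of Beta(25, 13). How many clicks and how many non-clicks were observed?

2 clicks and 10 non-clicks

Under Beta–binomial conjugacy the posterior parameters are (α+s, β+f).
Match parameters: s=25−23=2, f=13−3=10.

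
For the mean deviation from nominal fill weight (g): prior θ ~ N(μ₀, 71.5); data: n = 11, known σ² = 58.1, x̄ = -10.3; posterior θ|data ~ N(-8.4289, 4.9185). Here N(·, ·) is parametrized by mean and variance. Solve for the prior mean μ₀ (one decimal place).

μ₀ = 16.9

The posterior mean is a precision-weighted average: μ_n = (τ₀μ₀ + τ_data·x̄)/(τ₀+τ_data), with τ₀=1/σ₀² and τ_data=n/σ².
Here τ₀ = 1/71.5 = 0.013986 and τ_data = 11/58.1 = 0.189329, so τ_n = 0.203315.
Rearranging for μ₀: μ₀ = (μ_n·τ_n − τ_data·x̄)/τ₀ = (-8.4289·0.203315 − 0.189329·-10.3) / 0.013986 = 0.236367/0.013986 ≈ 16.9.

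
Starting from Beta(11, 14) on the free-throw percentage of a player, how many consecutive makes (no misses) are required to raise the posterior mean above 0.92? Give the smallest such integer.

k = 151

After k makes and 0 misses the posterior is Beta(11+k, 14), with mean (11+k)/(11+14+k).
Set (11+k)/(25+k) > 0.92 and solve: k > (0.92·25 − 11)/(1 − 0.92) = 150.000.
The smallest integer exceeding 150.000 is 151, and checking k=151: (162)/(176) = 0.9205 > 0.92.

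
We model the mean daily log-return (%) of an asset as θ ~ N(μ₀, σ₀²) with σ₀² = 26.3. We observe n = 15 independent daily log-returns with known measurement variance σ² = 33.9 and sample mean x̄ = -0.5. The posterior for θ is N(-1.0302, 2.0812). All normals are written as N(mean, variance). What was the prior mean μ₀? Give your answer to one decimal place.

The posterior mean is a precision-weighted average: μ_n = (τ₀μ₀ + τ_data·x̄)/(τ₀+τ_data), with τ₀=1/σ₀² and τ_data=n/σ².
Here τ₀ = 1/26.3 = 0.038023 and τ_data = 15/33.9 = 0.442478, so τ_n = 0.480501.
Rearranging for μ₀: μ₀ = (μ_n·τ_n − τ_data·x̄)/τ₀ = (-1.0302·0.480501 − 0.442478·-0.5) / 0.038023 = -0.273773/0.038023 ≈ -7.2.

μ₀ = -7.2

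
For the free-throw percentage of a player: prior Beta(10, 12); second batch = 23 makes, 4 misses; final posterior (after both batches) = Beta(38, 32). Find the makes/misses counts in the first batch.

Sequential conjugate updates are equivalent to a single update on the pooled data, so total successes = posterior α − prior α and total failures = posterior β − prior β.
Total across both batches: 38−10=28 makes, 32−12=20 misses.
Subtract the second batch: 28−23=5 makes and 20−4=16 misses.

5 makes and 16 misses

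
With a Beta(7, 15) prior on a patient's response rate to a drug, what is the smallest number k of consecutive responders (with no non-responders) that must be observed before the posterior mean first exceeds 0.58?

After k responders and 0 non-responders the posterior is Beta(7+k, 15), with mean (7+k)/(7+15+k).
Set (7+k)/(22+k) > 0.58 and solve: k > (0.58·22 − 7)/(1 − 0.58) = 13.714.
The smallest integer exceeding 13.714 is 14.

k = 14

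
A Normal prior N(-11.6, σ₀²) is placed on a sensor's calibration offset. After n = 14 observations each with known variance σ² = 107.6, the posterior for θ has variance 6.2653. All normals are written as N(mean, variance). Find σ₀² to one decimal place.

σ₀² = 33.9

For the Normal–Normal model with known σ², precisions add: τ_n = τ₀ + n/σ².
So 1/σ₀² = 1/6.2653 − 14/107.6 = 0.159609 − 0.130112 = 0.029497.
Hence σ₀² = 1/0.029497 ≈ 33.9.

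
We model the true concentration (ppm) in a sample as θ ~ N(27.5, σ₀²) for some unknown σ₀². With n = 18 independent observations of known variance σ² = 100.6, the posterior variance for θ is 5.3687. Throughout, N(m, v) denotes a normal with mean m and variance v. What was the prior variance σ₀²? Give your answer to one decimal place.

For the Normal–Normal model with known σ², precisions add: τ_n = τ₀ + n/σ².
So 1/σ₀² = 1/5.3687 − 18/100.6 = 0.186265 − 0.178926 = 0.007339.
Hence σ₀² = 1/0.007339 ≈ 136.3.

σ₀² = 136.3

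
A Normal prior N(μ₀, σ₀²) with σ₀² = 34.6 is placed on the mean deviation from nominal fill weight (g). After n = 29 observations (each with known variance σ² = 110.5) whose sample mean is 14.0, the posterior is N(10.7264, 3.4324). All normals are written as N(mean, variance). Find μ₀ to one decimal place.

μ₀ = -19.0

The posterior mean is a precision-weighted average: μ_n = (τ₀μ₀ + τ_data·x̄)/(τ₀+τ_data), with τ₀=1/σ₀² and τ_data=n/σ².
Here τ₀ = 1/34.6 = 0.028902 and τ_data = 29/110.5 = 0.262443, so τ_n = 0.291345.
Rearranging for μ₀: μ₀ = (μ_n·τ_n − τ_data·x̄)/τ₀ = (10.7264·0.291345 − 0.262443·14.0) / 0.028902 = -0.549119/0.028902 ≈ -19.0.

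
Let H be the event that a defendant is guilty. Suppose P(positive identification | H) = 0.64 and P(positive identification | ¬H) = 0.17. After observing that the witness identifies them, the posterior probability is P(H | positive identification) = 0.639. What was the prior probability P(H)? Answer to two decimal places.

Bayes' rule in odds form gives O(H|E) = O(H)·[P(E|H)/P(E|¬H)], hence O(H) = O(H|E)/LR.
Posterior odds = 0.639/(1−0.639) = 1.7701. LR = 0.64/0.17 = 3.7647.
Prior odds = 1.7701/3.7647 = 0.4702, so P(H) = 0.4702/(1+0.4702) ≈ 0.32.

P(H) = 0.32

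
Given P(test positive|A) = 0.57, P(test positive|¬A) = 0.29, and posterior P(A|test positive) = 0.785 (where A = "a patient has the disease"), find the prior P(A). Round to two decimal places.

P(A) = 0.65

In odds form, posterior odds = prior odds × likelihood ratio, so prior odds = posterior odds ÷ LR.
Posterior odds = 0.785/(1−0.785) = 3.6512. LR = 0.57/0.29 = 1.9655.
Prior odds = 3.6512/1.9655 = 1.8576, so P(A) = 1.8576/(1+1.8576) ≈ 0.65.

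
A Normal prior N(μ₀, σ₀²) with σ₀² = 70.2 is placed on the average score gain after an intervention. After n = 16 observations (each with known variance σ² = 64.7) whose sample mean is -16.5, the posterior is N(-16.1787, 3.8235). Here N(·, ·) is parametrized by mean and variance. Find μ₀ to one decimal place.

With known observation variance, the Normal–Normal posterior has precision τ_n = τ₀ + n/σ² and mean μ_n = (τ₀μ₀ + (n/σ²)x̄)/τ_n.
Here τ₀ = 1/70.2 = 0.014245 and τ_data = 16/64.7 = 0.247295, so τ_n = 0.261540.
Rearranging for μ₀: μ₀ = (μ_n·τ_n − τ_data·x̄)/τ₀ = (-16.1787·0.261540 − 0.247295·-16.5) / 0.014245 = -0.151010/0.014245 ≈ -10.6.

μ₀ = -10.6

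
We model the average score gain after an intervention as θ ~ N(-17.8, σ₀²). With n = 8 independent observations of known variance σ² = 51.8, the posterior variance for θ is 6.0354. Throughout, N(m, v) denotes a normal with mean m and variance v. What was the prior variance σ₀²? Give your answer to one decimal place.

σ₀² = 88.9

For the Normal–Normal model with known σ², precisions add: τ_n = τ₀ + n/σ².
So 1/σ₀² = 1/6.0354 − 8/51.8 = 0.165689 − 0.154440 = 0.011249.
Hence σ₀² = 1/0.011249 ≈ 88.9.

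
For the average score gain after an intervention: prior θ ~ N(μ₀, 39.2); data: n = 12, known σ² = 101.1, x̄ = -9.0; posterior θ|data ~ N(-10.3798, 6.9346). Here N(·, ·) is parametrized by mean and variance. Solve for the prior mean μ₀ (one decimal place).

μ₀ = -16.8

The posterior mean is a precision-weighted average: μ_n = (τ₀μ₀ + τ_data·x̄)/(τ₀+τ_data), with τ₀=1/σ₀² and τ_data=n/σ².
Here τ₀ = 1/39.2 = 0.025510 and τ_data = 12/101.1 = 0.118694, so τ_n = 0.144204.
Rearranging for μ₀: μ₀ = (μ_n·τ_n − τ_data·x̄)/τ₀ = (-10.3798·0.144204 − 0.118694·-9.0) / 0.025510 = -0.428563/0.025510 ≈ -16.8.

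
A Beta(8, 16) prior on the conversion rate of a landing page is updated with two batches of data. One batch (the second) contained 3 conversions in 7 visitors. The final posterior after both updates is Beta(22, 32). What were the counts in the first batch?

11 conversions and 12 bounces

Because Beta–binomial updating is additive in the counts, the combined data contributed (α_post−α_prior, β_post−β_prior) successes and failures.
Total across both batches: 22−8=14 conversions, 32−16=16 bounces.
Subtract the second batch: 14−3=11 conversions and 16−4=12 bounces.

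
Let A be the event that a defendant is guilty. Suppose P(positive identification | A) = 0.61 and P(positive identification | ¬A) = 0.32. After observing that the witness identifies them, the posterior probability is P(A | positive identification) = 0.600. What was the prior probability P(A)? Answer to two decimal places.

Bayes' rule in odds form gives O(A|E) = O(A)·[P(E|A)/P(E|¬A)], hence O(A) = O(A|E)/LR.
Posterior odds = 0.600/(1−0.600) = 1.5000. LR = 0.61/0.32 = 1.9062.
Prior odds = 1.5000/1.9062 = 0.7869, so P(A) = 0.7869/(1+0.7869) ≈ 0.44.

P(A) = 0.44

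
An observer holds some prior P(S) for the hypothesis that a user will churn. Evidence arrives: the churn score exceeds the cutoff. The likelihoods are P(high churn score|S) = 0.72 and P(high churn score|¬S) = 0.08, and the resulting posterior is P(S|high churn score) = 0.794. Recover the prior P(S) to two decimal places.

P(S) = 0.30

Bayes' rule in odds form gives O(S|E) = O(S)·[P(E|S)/P(E|¬S)], hence O(S) = O(S|E)/LR.
Posterior odds = 0.794/(1−0.794) = 3.8544. LR = 0.72/0.08 = 9.0000.
Prior odds = 3.8544/9.0000 = 0.4283, so P(S) = 0.4283/(1+0.4283) ≈ 0.30.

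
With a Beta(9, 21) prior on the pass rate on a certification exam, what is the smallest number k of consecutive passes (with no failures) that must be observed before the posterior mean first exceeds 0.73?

After k passes and 0 failures the posterior is Beta(9+k, 21), with mean (9+k)/(9+21+k).
Set (9+k)/(30+k) > 0.73 and solve: k > (0.73·30 − 9)/(1 − 0.73) = 47.778.
The smallest integer exceeding 47.778 is 48, and checking k=48: (57)/(78) = 0.7308 > 0.73.

k = 48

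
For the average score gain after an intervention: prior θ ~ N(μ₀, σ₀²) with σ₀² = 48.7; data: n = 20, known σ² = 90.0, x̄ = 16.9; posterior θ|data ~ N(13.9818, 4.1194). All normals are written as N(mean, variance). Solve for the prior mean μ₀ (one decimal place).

μ₀ = -17.6

With known observation variance, the Normal–Normal posterior has precision τ_n = τ₀ + n/σ² and mean μ_n = (τ₀μ₀ + (n/σ²)x̄)/τ_n.
Here τ₀ = 1/48.7 = 0.020534 and τ_data = 20/90.0 = 0.222222, so τ_n = 0.242756.
Rearranging for μ₀: μ₀ = (μ_n·τ_n − τ_data·x̄)/τ₀ = (13.9818·0.242756 − 0.222222·16.9) / 0.020534 = -0.361386/0.020534 ≈ -17.6.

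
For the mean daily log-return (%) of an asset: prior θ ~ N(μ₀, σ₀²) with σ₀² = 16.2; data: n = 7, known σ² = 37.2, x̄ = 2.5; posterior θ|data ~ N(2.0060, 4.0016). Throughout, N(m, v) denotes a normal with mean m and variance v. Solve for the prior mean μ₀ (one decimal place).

With known observation variance, the Normal–Normal posterior has precision τ_n = τ₀ + n/σ² and mean μ_n = (τ₀μ₀ + (n/σ²)x̄)/τ_n.
Here τ₀ = 1/16.2 = 0.061728 and τ_data = 7/37.2 = 0.188172, so τ_n = 0.249900.
Rearranging for μ₀: μ₀ = (μ_n·τ_n − τ_data·x̄)/τ₀ = (2.0060·0.249900 − 0.188172·2.5) / 0.061728 = 0.030869/0.061728 ≈ 0.5.

μ₀ = 0.5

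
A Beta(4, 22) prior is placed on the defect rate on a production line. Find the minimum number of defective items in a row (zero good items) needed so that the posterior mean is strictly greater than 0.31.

k = 6

After k defective items and 0 good items the posterior is Beta(4+k, 22), with mean (4+k)/(4+22+k).
Set (4+k)/(26+k) > 0.31 and solve: k > (0.31·26 − 4)/(1 − 0.31) = 5.884.
The smallest integer exceeding 5.884 is 6.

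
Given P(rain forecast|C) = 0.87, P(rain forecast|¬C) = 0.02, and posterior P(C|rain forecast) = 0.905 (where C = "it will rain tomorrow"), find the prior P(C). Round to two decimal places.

P(C) = 0.18

In odds form, posterior odds = prior odds × likelihood ratio, so prior odds = posterior odds ÷ LR.
Posterior odds = 0.905/(1−0.905) = 9.5263. LR = 0.87/0.02 = 43.5000.
Prior odds = 9.5263/43.5000 = 0.2190, so P(C) = 0.2190/(1+0.2190) ≈ 0.18.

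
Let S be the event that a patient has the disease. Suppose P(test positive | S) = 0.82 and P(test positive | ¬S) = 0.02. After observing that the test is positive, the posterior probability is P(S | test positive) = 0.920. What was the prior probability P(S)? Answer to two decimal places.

Bayes' rule in odds form gives O(S|E) = O(S)·[P(E|S)/P(E|¬S)], hence O(S) = O(S|E)/LR.
Posterior odds = 0.920/(1−0.920) = 11.5000. LR = 0.82/0.02 = 41.0000.
Prior odds = 11.5000/41.0000 = 0.2805, so P(S) = 0.2805/(1+0.2805) ≈ 0.22.

P(S) = 0.22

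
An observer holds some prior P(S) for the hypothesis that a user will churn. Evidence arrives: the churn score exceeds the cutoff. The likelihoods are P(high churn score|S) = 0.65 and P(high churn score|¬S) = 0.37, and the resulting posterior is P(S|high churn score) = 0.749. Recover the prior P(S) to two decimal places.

P(S) = 0.63

Bayes' rule in odds form gives O(S|E) = O(S)·[P(E|S)/P(E|¬S)], hence O(S) = O(S|E)/LR.
Posterior odds = 0.749/(1−0.749) = 2.9841. LR = 0.65/0.37 = 1.7568.
Prior odds = 2.9841/1.7568 = 1.6986, so P(S) = 1.6986/(1+1.6986) ≈ 0.63.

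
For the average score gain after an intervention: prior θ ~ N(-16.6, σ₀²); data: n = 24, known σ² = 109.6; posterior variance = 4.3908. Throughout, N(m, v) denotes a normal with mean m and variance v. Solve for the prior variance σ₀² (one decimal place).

σ₀² = 114.0

Posterior precision equals prior precision plus data precision: 1/σ_n² = 1/σ₀² + n/σ².
So 1/σ₀² = 1/4.3908 − 24/109.6 = 0.227749 − 0.218978 = 0.008771.
Hence σ₀² = 1/0.008771 ≈ 114.0.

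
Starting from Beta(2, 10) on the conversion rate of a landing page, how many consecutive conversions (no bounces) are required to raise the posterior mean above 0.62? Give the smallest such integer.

k = 15

After k conversions and 0 bounces the posterior is Beta(2+k, 10), with mean (2+k)/(2+10+k).
Set (2+k)/(12+k) > 0.62 and solve: k > (0.62·12 − 2)/(1 − 0.62) = 14.316.
The smallest integer exceeding 14.316 is 15, and checking k=15: (17)/(27) = 0.6296 > 0.62.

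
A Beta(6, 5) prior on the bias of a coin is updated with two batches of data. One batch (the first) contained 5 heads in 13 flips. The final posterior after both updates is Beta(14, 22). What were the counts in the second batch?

Because Beta–binomial updating is additive in the counts, the combined data contributed (α_post−α_prior, β_post−β_prior) successes and failures.
Total across both batches: 14−6=8 heads, 22−5=17 tails.
Subtract the first batch: 8−5=3 heads and 17−8=9 tails.

3 heads and 9 tails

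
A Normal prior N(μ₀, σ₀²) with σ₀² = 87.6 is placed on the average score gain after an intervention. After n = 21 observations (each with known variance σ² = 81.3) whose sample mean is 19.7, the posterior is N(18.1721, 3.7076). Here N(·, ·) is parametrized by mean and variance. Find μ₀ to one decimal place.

With known observation variance, the Normal–Normal posterior has precision τ_n = τ₀ + n/σ² and mean μ_n = (τ₀μ₀ + (n/σ²)x̄)/τ_n.
Here τ₀ = 1/87.6 = 0.011416 and τ_data = 21/81.3 = 0.258303, so τ_n = 0.269719.
Rearranging for μ₀: μ₀ = (μ_n·τ_n − τ_data·x̄)/τ₀ = (18.1721·0.269719 − 0.258303·19.7) / 0.011416 = -0.187208/0.011416 ≈ -16.4.

μ₀ = -16.4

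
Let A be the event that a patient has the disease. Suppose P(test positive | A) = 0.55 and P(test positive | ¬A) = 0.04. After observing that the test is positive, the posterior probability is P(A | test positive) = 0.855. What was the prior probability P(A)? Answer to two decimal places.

Bayes' rule in odds form gives O(A|E) = O(A)·[P(E|A)/P(E|¬A)], hence O(A) = O(A|E)/LR.
Posterior odds = 0.855/(1−0.855) = 5.8966. LR = 0.55/0.04 = 13.7500.
Prior odds = 5.8966/13.7500 = 0.4288, so P(A) = 0.4288/(1+0.4288) ≈ 0.30.

P(A) = 0.30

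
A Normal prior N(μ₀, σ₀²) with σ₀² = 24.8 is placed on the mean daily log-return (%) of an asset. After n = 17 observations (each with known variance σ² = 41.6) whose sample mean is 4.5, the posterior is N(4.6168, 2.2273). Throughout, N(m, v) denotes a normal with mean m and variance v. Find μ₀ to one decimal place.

The posterior mean is a precision-weighted average: μ_n = (τ₀μ₀ + τ_data·x̄)/(τ₀+τ_data), with τ₀=1/σ₀² and τ_data=n/σ².
Here τ₀ = 1/24.8 = 0.040323 and τ_data = 17/41.6 = 0.408654, so τ_n = 0.448977.
Rearranging for μ₀: μ₀ = (μ_n·τ_n − τ_data·x̄)/τ₀ = (4.6168·0.448977 − 0.408654·4.5) / 0.040323 = 0.233894/0.040323 ≈ 5.8.

μ₀ = 5.8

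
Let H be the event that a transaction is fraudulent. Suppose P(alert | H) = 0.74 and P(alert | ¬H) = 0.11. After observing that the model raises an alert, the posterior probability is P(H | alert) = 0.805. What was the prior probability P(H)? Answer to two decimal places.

P(H) = 0.38

In odds form, posterior odds = prior odds × likelihood ratio, so prior odds = posterior odds ÷ LR.
Posterior odds = 0.805/(1−0.805) = 4.1282. LR = 0.74/0.11 = 6.7273.
Prior odds = 4.1282/6.7273 = 0.6136, so P(H) = 0.6136/(1+0.6136) ≈ 0.38.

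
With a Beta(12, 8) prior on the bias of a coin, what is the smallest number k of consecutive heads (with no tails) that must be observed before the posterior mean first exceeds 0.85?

After k heads and 0 tails the posterior is Beta(12+k, 8), with mean (12+k)/(12+8+k).
Set (12+k)/(20+k) > 0.85 and solve: k > (0.85·20 − 12)/(1 − 0.85) = 33.333.
The smallest integer exceeding 33.333 is 34.

k = 34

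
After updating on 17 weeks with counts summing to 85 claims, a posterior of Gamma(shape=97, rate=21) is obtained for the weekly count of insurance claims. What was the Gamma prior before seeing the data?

Gamma(shape=12, rate=4)

A Gamma(α, β) prior (rate parametrization) on a Poisson rate with n observations summing to S gives posterior Gamma(α+S, β+n).
So α = 97 − 85 = 12 and β = 21 − 17 = 4.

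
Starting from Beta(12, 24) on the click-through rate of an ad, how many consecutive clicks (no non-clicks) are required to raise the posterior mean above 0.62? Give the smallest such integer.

k = 28

After k clicks and 0 non-clicks the posterior is Beta(12+k, 24), with mean (12+k)/(12+24+k).
Set (12+k)/(36+k) > 0.62 and solve: k > (0.62·36 − 12)/(1 − 0.62) = 27.158.
The smallest integer exceeding 27.158 is 28, and checking k=28: (40)/(64) = 0.6250 > 0.62.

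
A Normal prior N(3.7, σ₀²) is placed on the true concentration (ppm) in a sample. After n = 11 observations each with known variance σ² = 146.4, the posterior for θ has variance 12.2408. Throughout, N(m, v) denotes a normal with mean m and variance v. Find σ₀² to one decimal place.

Posterior precision equals prior precision plus data precision: 1/σ_n² = 1/σ₀² + n/σ².
So 1/σ₀² = 1/12.2408 − 11/146.4 = 0.081694 − 0.075137 = 0.006557.
Hence σ₀² = 1/0.006557 ≈ 152.5.

σ₀² = 152.5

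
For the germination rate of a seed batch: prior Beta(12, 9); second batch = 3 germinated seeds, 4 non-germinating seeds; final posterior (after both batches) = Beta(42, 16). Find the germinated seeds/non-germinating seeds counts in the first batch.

Because Beta–binomial updating is additive in the counts, the combined data contributed (α_post−α_prior, β_post−β_prior) successes and failures.
Total across both batches: 42−12=30 germinated seeds, 16−9=7 non-germinating seeds.
Subtract the second batch: 30−3=27 germinated seeds and 7−4=3 non-germinating seeds.

27 germinated seeds and 3 non-germinating seeds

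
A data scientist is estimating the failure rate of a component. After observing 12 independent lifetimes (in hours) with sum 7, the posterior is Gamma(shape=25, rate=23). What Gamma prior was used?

For an exponential likelihood with a Gamma(α, β) prior on the rate, n observations with total T give posterior Gamma(α+n, β+T).
So α = 25 − 12 = 13 and β = 23 − 7 = 16.

Gamma(shape=13, rate=16)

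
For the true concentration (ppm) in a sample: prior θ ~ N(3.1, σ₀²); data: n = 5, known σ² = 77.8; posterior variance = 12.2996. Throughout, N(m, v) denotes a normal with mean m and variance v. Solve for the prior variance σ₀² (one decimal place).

σ₀² = 58.7

Posterior precision equals prior precision plus data precision: 1/σ_n² = 1/σ₀² + n/σ².
So 1/σ₀² = 1/12.2996 − 5/77.8 = 0.081303 − 0.064267 = 0.017036.
Hence σ₀² = 1/0.017036 ≈ 58.7.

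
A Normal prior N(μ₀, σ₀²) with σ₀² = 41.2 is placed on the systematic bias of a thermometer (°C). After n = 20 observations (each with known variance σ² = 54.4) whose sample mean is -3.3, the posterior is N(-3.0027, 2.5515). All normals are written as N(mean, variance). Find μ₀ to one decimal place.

μ₀ = 1.5

The posterior mean is a precision-weighted average: μ_n = (τ₀μ₀ + τ_data·x̄)/(τ₀+τ_data), with τ₀=1/σ₀² and τ_data=n/σ².
Here τ₀ = 1/41.2 = 0.024272 and τ_data = 20/54.4 = 0.367647, so τ_n = 0.391919.
Rearranging for μ₀: μ₀ = (μ_n·τ_n − τ_data·x̄)/τ₀ = (-3.0027·0.391919 − 0.367647·-3.3) / 0.024272 = 0.036420/0.024272 ≈ 1.5.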